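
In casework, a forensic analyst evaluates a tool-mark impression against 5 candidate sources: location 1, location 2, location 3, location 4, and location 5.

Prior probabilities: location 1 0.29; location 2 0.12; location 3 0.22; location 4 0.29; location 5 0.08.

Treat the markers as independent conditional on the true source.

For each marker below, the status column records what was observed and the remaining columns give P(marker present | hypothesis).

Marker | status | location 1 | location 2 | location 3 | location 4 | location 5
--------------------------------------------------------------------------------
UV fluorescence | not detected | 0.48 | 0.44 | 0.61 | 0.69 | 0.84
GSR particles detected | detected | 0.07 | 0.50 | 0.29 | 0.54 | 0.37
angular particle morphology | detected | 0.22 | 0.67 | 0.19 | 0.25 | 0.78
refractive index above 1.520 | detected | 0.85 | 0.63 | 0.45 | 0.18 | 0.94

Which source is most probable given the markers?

location 2

For each hypothesis, the unnormalized posterior weight is prior × product of the marker likelihoods (using 1 − P(present | H) for each absent marker):
  location 1: 0.29 × (1 − 0.48) × 0.07 × 0.22 × 0.85 = 0.001974
  location 2: 0.12 × (1 − 0.44) × 0.50 × 0.67 × 0.63 = 0.014183
  location 3: 0.22 × (1 − 0.61) × 0.29 × 0.19 × 0.45 = 0.0021274
  location 4: 0.29 × (1 − 0.69) × 0.54 × 0.25 × 0.18 = 0.0021846
  location 5: 0.08 × (1 − 0.84) × 0.37 × 0.78 × 0.94 = 0.0034724
Normalizing constant Z = 0.001974 + 0.014183 + 0.0021274 + 0.0021846 + 0.0034724 = 0.023941.
P(location 1 | evidence) ≈ 0.001974 / 0.023941 ≈ 0.082
P(location 2 | evidence) ≈ 0.014183 / 0.023941 ≈ 0.592
P(location 3 | evidence) ≈ 0.0021274 / 0.023941 ≈ 0.089
P(location 4 | evidence) ≈ 0.0021846 / 0.023941 ≈ 0.091
P(location 5 | evidence) ≈ 0.0034724 / 0.023941 ≈ 0.145
The largest is 0.592, so location 2 is most probable.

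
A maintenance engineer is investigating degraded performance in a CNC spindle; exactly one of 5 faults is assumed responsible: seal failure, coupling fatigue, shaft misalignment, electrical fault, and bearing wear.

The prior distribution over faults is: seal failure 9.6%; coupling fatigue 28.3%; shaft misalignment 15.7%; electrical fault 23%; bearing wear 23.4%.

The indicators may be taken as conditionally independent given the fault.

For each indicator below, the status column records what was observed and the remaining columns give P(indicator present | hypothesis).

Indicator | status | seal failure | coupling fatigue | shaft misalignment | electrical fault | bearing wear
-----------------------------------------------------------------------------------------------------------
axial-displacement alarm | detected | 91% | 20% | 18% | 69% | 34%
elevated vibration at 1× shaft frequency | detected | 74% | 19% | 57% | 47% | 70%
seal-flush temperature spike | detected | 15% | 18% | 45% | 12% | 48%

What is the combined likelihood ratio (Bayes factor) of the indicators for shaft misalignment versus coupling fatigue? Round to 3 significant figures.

Joint likelihood of the indicator pattern under each hypothesis:
  shaft misalignment: 0.18 × 0.57 × 0.45 = 0.04617
  coupling fatigue: 0.20 × 0.19 × 0.18 = 0.00684
Bayes factor = 0.04617 / 0.00684 ≈ 6.75

6.75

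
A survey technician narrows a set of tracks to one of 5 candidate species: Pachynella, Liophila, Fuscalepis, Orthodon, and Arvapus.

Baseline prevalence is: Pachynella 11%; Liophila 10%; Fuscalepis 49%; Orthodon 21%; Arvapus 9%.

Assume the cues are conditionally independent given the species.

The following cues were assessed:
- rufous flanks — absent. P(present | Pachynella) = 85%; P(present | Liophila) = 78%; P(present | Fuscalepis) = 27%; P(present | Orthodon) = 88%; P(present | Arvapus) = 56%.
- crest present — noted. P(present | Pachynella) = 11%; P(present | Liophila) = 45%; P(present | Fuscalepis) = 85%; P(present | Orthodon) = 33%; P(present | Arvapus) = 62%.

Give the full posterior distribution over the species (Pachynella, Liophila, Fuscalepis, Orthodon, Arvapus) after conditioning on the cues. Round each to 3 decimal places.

0.005, 0.028, 0.872, 0.024, 0.070

For each hypothesis, the unnormalized posterior weight is prior × product of the cue likelihoods (using 1 − P(present | H) for each absent cue):
  Pachynella: 0.11 × (1 − 0.85) × 0.11 = 0.001815
  Liophila: 0.10 × (1 − 0.78) × 0.45 = 0.0099
  Fuscalepis: 0.49 × (1 − 0.27) × 0.85 = 0.30404
  Orthodon: 0.21 × (1 − 0.88) × 0.33 = 0.008316
  Arvapus: 0.09 × (1 − 0.56) × 0.62 = 0.024552
The unnormalized weights sum to 0.34863.
P(Pachynella | evidence) = 0.001815 / 0.34863 ≈ 0.005
P(Liophila | evidence) = 0.0099 / 0.34863 ≈ 0.028
P(Fuscalepis | evidence) = 0.30404 / 0.34863 ≈ 0.872
P(Orthodon | evidence) = 0.008316 / 0.34863 ≈ 0.024
P(Arvapus | evidence) = 0.024552 / 0.34863 ≈ 0.070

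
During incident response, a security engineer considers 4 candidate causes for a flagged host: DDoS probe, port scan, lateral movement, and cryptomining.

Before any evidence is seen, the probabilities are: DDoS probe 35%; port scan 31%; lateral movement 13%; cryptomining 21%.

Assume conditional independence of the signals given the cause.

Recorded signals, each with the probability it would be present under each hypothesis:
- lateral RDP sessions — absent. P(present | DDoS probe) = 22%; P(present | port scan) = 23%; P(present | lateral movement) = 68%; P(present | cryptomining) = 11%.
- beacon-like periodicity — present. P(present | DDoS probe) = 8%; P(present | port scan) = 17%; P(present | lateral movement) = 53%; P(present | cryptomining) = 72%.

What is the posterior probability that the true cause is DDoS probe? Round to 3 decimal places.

0.100

By Bayes' rule with conditional independence, the unnormalized weight for each hypothesis is prior × ∏ likelihoods (using 1 − P(present | H) for each absent signal):
  DDoS probe: 0.35 × (1 − 0.22) × 0.08 = 0.02184
  port scan: 0.31 × (1 − 0.23) × 0.17 = 0.040579
  lateral movement: 0.13 × (1 − 0.68) × 0.53 = 0.022048
  cryptomining: 0.21 × (1 − 0.11) × 0.72 = 0.13457
The unnormalized weights sum to 0.21904.
P(DDoS probe | evidence) = 0.02184 / 0.21904 ≈ 0.100.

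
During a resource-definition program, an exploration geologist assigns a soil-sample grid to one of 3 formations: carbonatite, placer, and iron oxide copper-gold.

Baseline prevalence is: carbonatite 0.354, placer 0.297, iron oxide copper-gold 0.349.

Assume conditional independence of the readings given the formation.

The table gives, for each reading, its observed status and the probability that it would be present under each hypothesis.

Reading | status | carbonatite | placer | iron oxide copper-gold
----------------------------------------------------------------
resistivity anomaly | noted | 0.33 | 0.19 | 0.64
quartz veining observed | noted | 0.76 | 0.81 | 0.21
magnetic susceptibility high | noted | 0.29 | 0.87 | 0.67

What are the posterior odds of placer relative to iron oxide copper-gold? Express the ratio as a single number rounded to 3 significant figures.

The normalizing constant cancels in an odds ratio, so compute prior × likelihood for the two hypotheses only:
  placer: 0.297 × 0.19 × 0.81 × 0.87 = 0.039766
  iron oxide copper-gold: 0.349 × 0.64 × 0.21 × 0.67 = 0.031427
Posterior odds = 0.039766 / 0.031427 ≈ 1.27.

1.27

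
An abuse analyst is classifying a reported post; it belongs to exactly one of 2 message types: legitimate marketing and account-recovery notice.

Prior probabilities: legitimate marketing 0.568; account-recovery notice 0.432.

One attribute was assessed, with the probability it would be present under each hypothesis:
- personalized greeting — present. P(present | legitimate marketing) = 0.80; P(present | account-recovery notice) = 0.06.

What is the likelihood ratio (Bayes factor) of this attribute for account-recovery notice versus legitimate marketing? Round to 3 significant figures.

Likelihood of this attribute under each hypothesis:
  account-recovery notice: 0.06
  legitimate marketing: 0.8
Bayes factor = 0.06 / 0.8 ≈ 0.0750

0.0750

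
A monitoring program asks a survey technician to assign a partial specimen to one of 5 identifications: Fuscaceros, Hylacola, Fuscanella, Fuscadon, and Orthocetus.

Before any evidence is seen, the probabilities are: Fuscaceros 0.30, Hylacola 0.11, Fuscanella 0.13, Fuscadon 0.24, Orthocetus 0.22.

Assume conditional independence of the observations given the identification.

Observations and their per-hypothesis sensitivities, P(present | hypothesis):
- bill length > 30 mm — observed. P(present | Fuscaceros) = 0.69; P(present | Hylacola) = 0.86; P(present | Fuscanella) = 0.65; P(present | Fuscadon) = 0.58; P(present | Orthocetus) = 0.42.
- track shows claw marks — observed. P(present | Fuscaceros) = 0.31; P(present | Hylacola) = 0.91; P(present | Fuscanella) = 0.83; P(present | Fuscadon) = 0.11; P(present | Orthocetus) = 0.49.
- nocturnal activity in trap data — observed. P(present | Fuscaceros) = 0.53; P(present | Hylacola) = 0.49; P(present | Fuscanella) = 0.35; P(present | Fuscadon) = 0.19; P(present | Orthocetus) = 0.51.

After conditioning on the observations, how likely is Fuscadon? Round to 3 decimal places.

Multiply each prior by the joint likelihood of the evidence pattern:
  Fuscaceros: 0.30 × 0.69 × 0.31 × 0.53 = 0.03401
  Hylacola: 0.11 × 0.86 × 0.91 × 0.49 = 0.042182
  Fuscanella: 0.13 × 0.65 × 0.83 × 0.35 = 0.024547
  Fuscadon: 0.24 × 0.58 × 0.11 × 0.19 = 0.0029093
  Orthocetus: 0.22 × 0.42 × 0.49 × 0.51 = 0.023091
Marginal likelihood of the evidence = 0.12674.
P(Fuscadon | evidence) = 0.0029093 / 0.12674 ≈ 0.023.

0.023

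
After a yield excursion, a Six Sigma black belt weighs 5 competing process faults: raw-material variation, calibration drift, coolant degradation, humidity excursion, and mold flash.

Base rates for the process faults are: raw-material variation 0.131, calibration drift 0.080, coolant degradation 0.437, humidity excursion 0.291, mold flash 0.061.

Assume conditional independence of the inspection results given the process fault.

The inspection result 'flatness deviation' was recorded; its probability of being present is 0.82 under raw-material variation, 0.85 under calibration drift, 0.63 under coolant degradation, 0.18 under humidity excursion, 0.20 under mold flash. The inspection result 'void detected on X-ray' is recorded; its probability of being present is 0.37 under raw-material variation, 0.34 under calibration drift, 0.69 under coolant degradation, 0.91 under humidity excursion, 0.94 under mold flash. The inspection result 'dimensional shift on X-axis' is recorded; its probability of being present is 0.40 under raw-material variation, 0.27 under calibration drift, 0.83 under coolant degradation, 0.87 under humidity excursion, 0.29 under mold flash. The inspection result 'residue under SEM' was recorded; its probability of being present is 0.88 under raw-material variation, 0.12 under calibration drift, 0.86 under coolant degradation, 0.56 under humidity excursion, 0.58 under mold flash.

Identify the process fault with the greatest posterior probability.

coolant degradation

By Bayes' rule with conditional independence, the unnormalized weight for each hypothesis is prior × ∏ likelihoods:
  raw-material variation: 0.131 × 0.82 × 0.37 × 0.40 × 0.88 = 0.01399
  calibration drift: 0.080 × 0.85 × 0.34 × 0.27 × 0.12 = 0.00074909
  coolant degradation: 0.437 × 0.63 × 0.69 × 0.83 × 0.86 = 0.1356
  humidity excursion: 0.291 × 0.18 × 0.91 × 0.87 × 0.56 = 0.023223
  mold flash: 0.061 × 0.20 × 0.94 × 0.29 × 0.58 = 0.0019289
Normalizing constant Z = 0.01399 + 0.00074909 + 0.1356 + 0.023223 + 0.0019289 = 0.17549.
P(raw-material variation | evidence) ≈ 0.01399 / 0.17549 ≈ 0.080
P(calibration drift | evidence) ≈ 0.00074909 / 0.17549 ≈ 0.004
P(coolant degradation | evidence) ≈ 0.1356 / 0.17549 ≈ 0.773
P(humidity excursion | evidence) ≈ 0.023223 / 0.17549 ≈ 0.132
P(mold flash | evidence) ≈ 0.0019289 / 0.17549 ≈ 0.011
The largest is 0.773, so coolant degradation is most probable.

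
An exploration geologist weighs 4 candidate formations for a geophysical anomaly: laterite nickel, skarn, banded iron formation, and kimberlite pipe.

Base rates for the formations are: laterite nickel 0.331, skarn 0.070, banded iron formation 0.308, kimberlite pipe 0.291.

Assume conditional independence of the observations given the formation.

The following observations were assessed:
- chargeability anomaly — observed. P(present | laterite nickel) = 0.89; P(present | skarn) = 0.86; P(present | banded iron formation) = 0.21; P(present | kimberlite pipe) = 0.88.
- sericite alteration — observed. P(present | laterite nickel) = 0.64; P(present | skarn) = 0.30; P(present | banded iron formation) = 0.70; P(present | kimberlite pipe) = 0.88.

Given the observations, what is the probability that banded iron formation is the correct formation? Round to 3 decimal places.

For each hypothesis, the unnormalized posterior weight is prior × product of the observation likelihoods:
  laterite nickel: 0.331 × 0.89 × 0.64 = 0.18854
  skarn: 0.070 × 0.86 × 0.30 = 0.01806
  banded iron formation: 0.308 × 0.21 × 0.70 = 0.045276
  kimberlite pipe: 0.291 × 0.88 × 0.88 = 0.22535
The unnormalized weights sum to 0.47722.
P(banded iron formation | evidence) = 0.045276 / 0.47722 ≈ 0.095.

0.095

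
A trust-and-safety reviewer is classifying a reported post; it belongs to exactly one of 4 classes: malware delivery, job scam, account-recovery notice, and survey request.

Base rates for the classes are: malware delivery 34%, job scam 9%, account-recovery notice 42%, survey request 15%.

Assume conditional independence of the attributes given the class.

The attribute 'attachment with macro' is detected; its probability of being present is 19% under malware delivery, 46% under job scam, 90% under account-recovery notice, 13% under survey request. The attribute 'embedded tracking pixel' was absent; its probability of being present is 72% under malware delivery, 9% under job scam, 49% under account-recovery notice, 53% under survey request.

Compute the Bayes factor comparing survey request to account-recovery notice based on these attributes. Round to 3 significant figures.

0.133

Joint likelihood of the attribute pattern under each hypothesis (using 1 − P(present | H) for each absent attribute):
  survey request: 0.13 × (1 − 0.53) = 0.0611
  account-recovery notice: 0.90 × (1 − 0.49) = 0.459
Bayes factor = 0.0611 / 0.459 ≈ 0.133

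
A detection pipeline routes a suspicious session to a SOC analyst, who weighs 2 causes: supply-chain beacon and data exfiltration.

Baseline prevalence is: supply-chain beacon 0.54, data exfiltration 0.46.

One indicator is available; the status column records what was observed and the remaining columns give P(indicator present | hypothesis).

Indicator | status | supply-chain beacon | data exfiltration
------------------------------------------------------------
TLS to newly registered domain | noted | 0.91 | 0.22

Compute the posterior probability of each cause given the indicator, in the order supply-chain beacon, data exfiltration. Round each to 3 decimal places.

0.829, 0.171

By Bayes' rule, the unnormalized weight for each hypothesis is prior × likelihood:
  supply-chain beacon: 0.54 × 0.91 = 0.4914
  data exfiltration: 0.46 × 0.22 = 0.1012
The unnormalized weights sum to 0.5926.
P(supply-chain beacon | evidence) = 0.4914 / 0.5926 ≈ 0.829
P(data exfiltration | evidence) = 0.1012 / 0.5926 ≈ 0.171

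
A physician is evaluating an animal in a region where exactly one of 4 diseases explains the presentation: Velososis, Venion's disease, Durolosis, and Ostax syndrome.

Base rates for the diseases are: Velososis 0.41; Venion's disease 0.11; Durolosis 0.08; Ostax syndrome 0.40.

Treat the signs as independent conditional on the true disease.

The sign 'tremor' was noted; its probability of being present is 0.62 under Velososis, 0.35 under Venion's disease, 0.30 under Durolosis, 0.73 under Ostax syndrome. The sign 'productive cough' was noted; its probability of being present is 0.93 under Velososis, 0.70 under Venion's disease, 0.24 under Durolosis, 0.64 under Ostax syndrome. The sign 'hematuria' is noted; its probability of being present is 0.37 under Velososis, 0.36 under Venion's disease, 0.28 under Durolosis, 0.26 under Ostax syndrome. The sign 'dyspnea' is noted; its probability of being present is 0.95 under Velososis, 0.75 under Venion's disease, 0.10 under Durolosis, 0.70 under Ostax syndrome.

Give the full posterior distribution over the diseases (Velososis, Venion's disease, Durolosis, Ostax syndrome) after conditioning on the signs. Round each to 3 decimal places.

For each hypothesis, the unnormalized posterior weight is prior × product of the sign likelihoods:
  Velososis: 0.41 × 0.62 × 0.93 × 0.37 × 0.95 = 0.083097
  Venion's disease: 0.11 × 0.35 × 0.70 × 0.36 × 0.75 = 0.0072765
  Durolosis: 0.08 × 0.30 × 0.24 × 0.28 × 0.10 = 0.00016128
  Ostax syndrome: 0.40 × 0.73 × 0.64 × 0.26 × 0.70 = 0.034012
Marginal likelihood of the evidence = 0.12455.
P(Velososis | evidence) = 0.083097 / 0.12455 ≈ 0.667
P(Venion's disease | evidence) = 0.0072765 / 0.12455 ≈ 0.058
P(Durolosis | evidence) = 0.00016128 / 0.12455 ≈ 0.001
P(Ostax syndrome | evidence) = 0.034012 / 0.12455 ≈ 0.273

0.667, 0.058, 0.001, 0.273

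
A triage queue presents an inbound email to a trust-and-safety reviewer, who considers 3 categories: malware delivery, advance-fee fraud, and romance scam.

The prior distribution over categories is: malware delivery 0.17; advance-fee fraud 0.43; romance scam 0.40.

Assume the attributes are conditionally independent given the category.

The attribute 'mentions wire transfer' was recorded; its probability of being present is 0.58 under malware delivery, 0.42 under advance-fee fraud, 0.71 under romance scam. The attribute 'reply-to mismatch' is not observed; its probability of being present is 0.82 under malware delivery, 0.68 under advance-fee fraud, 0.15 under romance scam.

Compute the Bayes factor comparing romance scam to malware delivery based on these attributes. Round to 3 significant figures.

Take the product of per-attribute likelihoods under each hypothesis (using 1 − P(present | H) for each absent attribute), then divide.
  romance scam: 0.71 × (1 − 0.15) = 0.6035
  malware delivery: 0.58 × (1 − 0.82) = 0.1044
Bayes factor = 0.6035 / 0.1044 ≈ 5.78

5.78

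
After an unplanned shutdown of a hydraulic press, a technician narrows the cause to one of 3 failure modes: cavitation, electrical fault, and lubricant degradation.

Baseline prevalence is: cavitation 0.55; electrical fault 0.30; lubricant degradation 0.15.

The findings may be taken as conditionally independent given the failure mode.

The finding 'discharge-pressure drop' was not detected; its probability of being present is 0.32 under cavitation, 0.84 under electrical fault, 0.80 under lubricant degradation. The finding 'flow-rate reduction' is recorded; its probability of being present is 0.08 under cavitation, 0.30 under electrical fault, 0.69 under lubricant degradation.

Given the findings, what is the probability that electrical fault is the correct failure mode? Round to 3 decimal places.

0.221

For each hypothesis, the unnormalized posterior weight is prior × product of the finding likelihoods (using 1 − P(present | H) for each absent finding):
  cavitation: 0.55 × (1 − 0.32) × 0.08 = 0.02992
  electrical fault: 0.30 × (1 − 0.84) × 0.30 = 0.0144
  lubricant degradation: 0.15 × (1 − 0.80) × 0.69 = 0.0207
Marginal likelihood of the evidence = 0.06502.
P(electrical fault | evidence) = 0.0144 / 0.06502 ≈ 0.221.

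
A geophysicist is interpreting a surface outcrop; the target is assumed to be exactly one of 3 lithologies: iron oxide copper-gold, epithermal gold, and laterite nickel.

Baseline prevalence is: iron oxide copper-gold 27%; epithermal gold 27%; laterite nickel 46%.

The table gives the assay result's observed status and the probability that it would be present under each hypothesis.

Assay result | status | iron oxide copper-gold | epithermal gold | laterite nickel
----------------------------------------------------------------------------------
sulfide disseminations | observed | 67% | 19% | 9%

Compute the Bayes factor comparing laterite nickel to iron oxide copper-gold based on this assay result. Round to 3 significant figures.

Likelihood of this assay result under each hypothesis:
  laterite nickel: 0.09
  iron oxide copper-gold: 0.67
Bayes factor = 0.09 / 0.67 ≈ 0.134

0.134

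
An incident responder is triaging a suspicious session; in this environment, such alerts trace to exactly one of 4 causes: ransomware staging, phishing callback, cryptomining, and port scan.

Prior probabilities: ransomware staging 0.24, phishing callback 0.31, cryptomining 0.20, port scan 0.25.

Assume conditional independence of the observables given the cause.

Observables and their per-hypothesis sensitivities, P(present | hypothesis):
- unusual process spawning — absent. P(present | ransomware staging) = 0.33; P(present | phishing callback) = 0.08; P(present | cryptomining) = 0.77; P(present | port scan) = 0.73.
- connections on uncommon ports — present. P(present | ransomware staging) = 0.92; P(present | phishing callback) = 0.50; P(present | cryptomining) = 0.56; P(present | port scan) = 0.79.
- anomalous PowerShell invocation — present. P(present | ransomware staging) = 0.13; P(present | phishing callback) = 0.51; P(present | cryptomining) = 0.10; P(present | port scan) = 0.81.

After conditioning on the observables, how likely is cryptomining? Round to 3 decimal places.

0.019

Multiply each prior by the joint likelihood of the observable pattern (using 1 − P(present | H) for each absent observable):
  ransomware staging: 0.24 × (1 − 0.33) × 0.92 × 0.13 = 0.019232
  phishing callback: 0.31 × (1 − 0.08) × 0.50 × 0.51 = 0.072726
  cryptomining: 0.20 × (1 − 0.77) × 0.56 × 0.10 = 0.002576
  port scan: 0.25 × (1 − 0.73) × 0.79 × 0.81 = 0.043193
The unnormalized weights sum to 0.13773.
P(cryptomining | evidence) = 0.002576 / 0.13773 ≈ 0.019.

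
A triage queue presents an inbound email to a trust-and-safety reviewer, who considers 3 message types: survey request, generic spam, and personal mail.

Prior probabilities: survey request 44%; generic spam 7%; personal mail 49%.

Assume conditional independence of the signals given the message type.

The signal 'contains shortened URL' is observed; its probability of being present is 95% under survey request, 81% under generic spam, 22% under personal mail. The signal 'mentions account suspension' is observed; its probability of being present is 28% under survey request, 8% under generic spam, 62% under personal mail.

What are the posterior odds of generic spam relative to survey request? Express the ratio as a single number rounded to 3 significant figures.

0.0388

Posterior odds equal prior odds times the likelihood ratio; only the two competing hypotheses matter.
  generic spam: 0.07 × 0.81 × 0.08 = 0.004536
  survey request: 0.44 × 0.95 × 0.28 = 0.11704
Odds(generic spam : survey request) = 0.004536 / 0.11704 ≈ 0.0388.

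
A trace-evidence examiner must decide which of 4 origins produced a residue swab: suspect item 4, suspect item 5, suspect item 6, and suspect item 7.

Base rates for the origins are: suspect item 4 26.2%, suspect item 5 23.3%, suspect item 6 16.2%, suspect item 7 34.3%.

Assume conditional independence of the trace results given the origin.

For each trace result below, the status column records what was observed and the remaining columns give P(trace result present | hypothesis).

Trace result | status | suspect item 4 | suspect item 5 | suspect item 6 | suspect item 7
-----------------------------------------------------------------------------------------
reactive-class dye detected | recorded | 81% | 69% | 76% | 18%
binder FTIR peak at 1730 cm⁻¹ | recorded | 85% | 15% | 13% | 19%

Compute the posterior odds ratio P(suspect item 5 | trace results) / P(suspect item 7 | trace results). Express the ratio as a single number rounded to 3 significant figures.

The normalizing constant cancels in an odds ratio, so compute prior × likelihood for the two hypotheses only:
  suspect item 5: 0.233 × 0.69 × 0.15 = 0.024115
  suspect item 7: 0.343 × 0.18 × 0.19 = 0.011731
Odds(suspect item 5 : suspect item 7) = 0.024115 / 0.011731 ≈ 2.06.

2.06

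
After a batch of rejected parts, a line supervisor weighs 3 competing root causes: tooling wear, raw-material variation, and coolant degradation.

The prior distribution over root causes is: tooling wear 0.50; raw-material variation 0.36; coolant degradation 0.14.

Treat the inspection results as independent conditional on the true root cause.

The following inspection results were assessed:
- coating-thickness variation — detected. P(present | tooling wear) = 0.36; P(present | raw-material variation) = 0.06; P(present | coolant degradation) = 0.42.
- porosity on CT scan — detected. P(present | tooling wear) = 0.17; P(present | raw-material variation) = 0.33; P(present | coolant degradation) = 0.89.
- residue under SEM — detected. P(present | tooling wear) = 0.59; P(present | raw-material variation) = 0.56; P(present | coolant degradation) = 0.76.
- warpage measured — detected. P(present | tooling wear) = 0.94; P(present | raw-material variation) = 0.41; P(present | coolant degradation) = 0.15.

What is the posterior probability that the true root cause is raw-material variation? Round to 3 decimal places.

0.067

Multiply each prior by the joint likelihood of the inspection result pattern:
  tooling wear: 0.50 × 0.36 × 0.17 × 0.59 × 0.94 = 0.016971
  raw-material variation: 0.36 × 0.06 × 0.33 × 0.56 × 0.41 = 0.0016366
  coolant degradation: 0.14 × 0.42 × 0.89 × 0.76 × 0.15 = 0.0059658
Marginal likelihood of the evidence = 0.024573.
P(raw-material variation | evidence) = 0.0016366 / 0.024573 ≈ 0.067.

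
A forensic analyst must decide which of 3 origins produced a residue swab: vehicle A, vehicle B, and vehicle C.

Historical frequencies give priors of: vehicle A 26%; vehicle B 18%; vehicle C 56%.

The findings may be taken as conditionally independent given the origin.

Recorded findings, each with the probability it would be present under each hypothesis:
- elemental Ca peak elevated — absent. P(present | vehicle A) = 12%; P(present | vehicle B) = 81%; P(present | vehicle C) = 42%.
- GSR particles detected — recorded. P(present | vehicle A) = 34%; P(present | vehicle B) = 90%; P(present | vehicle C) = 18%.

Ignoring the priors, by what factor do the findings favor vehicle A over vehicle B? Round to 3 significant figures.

Joint likelihood of the evidence pattern under each hypothesis (using 1 − P(present | H) for each absent finding):
  vehicle A: (1 − 0.12) × 0.34 = 0.2992
  vehicle B: (1 − 0.81) × 0.90 = 0.171
Bayes factor = 0.2992 / 0.171 ≈ 1.75

1.75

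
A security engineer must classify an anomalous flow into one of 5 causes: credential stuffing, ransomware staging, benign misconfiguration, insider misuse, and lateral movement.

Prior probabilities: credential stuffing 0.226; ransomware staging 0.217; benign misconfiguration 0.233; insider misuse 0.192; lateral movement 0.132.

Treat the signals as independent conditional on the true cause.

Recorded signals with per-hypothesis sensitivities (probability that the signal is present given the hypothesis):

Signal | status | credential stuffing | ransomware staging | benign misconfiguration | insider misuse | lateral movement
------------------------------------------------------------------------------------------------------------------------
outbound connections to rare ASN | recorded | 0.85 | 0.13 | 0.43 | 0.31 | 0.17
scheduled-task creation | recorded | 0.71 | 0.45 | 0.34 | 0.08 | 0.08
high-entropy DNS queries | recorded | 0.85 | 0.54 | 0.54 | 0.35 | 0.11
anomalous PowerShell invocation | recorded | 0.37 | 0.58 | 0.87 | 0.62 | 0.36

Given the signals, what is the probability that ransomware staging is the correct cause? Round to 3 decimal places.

0.062

Multiply each prior by the joint likelihood of the signal pattern:
  credential stuffing: 0.226 × 0.85 × 0.71 × 0.85 × 0.37 = 0.042895
  ransomware staging: 0.217 × 0.13 × 0.45 × 0.54 × 0.58 = 0.0039759
  benign misconfiguration: 0.233 × 0.43 × 0.34 × 0.54 × 0.87 = 0.016004
  insider misuse: 0.192 × 0.31 × 0.08 × 0.35 × 0.62 = 0.0010333
  lateral movement: 0.132 × 0.17 × 0.08 × 0.11 × 0.36 = 7.109e-05
The unnormalized weights sum to 0.063979.
P(ransomware staging | evidence) = 0.0039759 / 0.063979 ≈ 0.062.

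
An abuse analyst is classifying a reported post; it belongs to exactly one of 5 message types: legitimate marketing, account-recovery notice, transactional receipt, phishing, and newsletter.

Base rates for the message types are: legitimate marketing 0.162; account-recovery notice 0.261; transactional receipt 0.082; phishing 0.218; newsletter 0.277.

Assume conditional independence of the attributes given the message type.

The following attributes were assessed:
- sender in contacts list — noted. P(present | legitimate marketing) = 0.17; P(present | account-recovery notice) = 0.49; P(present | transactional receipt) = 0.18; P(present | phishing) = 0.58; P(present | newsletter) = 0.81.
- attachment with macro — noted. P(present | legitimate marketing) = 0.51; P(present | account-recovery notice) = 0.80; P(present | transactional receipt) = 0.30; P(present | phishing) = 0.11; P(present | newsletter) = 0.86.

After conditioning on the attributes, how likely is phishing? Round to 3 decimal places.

0.042

Multiply each prior by the joint likelihood of the attribute pattern:
  legitimate marketing: 0.162 × 0.17 × 0.51 = 0.014045
  account-recovery notice: 0.261 × 0.49 × 0.80 = 0.10231
  transactional receipt: 0.082 × 0.18 × 0.30 = 0.004428
  phishing: 0.218 × 0.58 × 0.11 = 0.013908
  newsletter: 0.277 × 0.81 × 0.86 = 0.19296
Marginal likelihood of the evidence = 0.32765.
P(phishing | evidence) = 0.013908 / 0.32765 ≈ 0.042.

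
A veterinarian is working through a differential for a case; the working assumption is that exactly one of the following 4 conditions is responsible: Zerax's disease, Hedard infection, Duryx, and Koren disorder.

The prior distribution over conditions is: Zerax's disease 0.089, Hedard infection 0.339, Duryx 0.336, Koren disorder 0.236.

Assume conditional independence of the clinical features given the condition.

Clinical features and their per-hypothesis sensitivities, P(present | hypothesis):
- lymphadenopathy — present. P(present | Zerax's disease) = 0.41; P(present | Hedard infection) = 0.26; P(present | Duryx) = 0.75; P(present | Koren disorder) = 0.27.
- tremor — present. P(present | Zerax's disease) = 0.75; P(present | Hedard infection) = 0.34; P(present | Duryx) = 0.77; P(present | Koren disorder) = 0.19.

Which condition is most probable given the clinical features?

Duryx

For each hypothesis, the unnormalized posterior weight is prior × product of the clinical feature likelihoods:
  Zerax's disease: 0.089 × 0.41 × 0.75 = 0.027367
  Hedard infection: 0.339 × 0.26 × 0.34 = 0.029968
  Duryx: 0.336 × 0.75 × 0.77 = 0.19404
  Koren disorder: 0.236 × 0.27 × 0.19 = 0.012107
Marginal likelihood of the evidence = 0.26348.
P(Zerax's disease | evidence) ≈ 0.027367 / 0.26348 ≈ 0.104
P(Hedard infection | evidence) ≈ 0.029968 / 0.26348 ≈ 0.114
P(Duryx | evidence) ≈ 0.19404 / 0.26348 ≈ 0.736
P(Koren disorder | evidence) ≈ 0.012107 / 0.26348 ≈ 0.046
The largest is 0.736, so Duryx is most probable.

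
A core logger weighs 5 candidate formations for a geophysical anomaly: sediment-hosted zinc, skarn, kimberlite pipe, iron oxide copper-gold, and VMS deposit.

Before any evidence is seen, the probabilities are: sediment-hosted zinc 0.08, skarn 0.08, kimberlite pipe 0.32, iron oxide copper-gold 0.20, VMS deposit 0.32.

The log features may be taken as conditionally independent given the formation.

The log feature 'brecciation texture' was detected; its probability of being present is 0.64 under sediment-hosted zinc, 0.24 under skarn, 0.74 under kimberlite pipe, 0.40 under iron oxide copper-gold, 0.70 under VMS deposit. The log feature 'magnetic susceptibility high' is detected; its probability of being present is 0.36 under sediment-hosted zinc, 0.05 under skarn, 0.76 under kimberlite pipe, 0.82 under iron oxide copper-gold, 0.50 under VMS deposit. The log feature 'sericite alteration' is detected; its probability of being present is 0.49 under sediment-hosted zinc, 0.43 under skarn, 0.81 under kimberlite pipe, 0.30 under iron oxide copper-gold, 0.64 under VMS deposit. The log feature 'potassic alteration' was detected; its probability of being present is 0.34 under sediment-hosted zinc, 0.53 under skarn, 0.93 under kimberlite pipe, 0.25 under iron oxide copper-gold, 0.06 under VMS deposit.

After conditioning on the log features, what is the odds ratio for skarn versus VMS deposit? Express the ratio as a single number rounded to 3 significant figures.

0.0509

Unnormalized posterior weight (prior times the log feature likelihoods) for each of the two hypotheses:
  skarn: 0.08 × 0.24 × 0.05 × 0.43 × 0.53 = 0.00021878
  VMS deposit: 0.32 × 0.70 × 0.50 × 0.64 × 0.06 = 0.0043008
Posterior odds = 0.00021878 / 0.0043008 ≈ 0.0509.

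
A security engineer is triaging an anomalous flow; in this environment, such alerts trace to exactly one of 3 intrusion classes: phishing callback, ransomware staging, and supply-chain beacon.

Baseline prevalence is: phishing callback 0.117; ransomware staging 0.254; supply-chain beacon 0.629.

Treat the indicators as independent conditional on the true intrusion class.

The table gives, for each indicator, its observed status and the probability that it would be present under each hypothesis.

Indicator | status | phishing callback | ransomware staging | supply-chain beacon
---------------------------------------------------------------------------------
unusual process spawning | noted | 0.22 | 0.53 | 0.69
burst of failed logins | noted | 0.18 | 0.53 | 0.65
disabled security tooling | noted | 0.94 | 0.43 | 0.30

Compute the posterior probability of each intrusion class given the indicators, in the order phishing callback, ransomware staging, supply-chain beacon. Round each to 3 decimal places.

0.036, 0.256, 0.707

For each hypothesis, the unnormalized posterior weight is prior × product of the indicator likelihoods:
  phishing callback: 0.117 × 0.22 × 0.18 × 0.94 = 0.0043552
  ransomware staging: 0.254 × 0.53 × 0.53 × 0.43 = 0.03068
  supply-chain beacon: 0.629 × 0.69 × 0.65 × 0.30 = 0.084632
The unnormalized weights sum to 0.11967.
P(phishing callback | evidence) = 0.0043552 / 0.11967 ≈ 0.036
P(ransomware staging | evidence) = 0.03068 / 0.11967 ≈ 0.256
P(supply-chain beacon | evidence) = 0.084632 / 0.11967 ≈ 0.707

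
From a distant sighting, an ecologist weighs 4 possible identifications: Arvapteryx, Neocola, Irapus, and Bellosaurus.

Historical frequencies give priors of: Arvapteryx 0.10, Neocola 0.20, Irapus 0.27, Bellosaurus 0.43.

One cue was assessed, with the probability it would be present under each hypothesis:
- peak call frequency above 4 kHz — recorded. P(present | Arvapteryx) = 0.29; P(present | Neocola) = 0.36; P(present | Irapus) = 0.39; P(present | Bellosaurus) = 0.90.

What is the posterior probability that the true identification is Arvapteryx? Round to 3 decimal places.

For each hypothesis, the unnormalized posterior weight is prior × likelihood:
  Arvapteryx: 0.10 × 0.29 = 0.029
  Neocola: 0.20 × 0.36 = 0.072
  Irapus: 0.27 × 0.39 = 0.1053
  Bellosaurus: 0.43 × 0.90 = 0.387
Normalizing constant Z = 0.029 + 0.072 + 0.1053 + 0.387 = 0.5933.
P(Arvapteryx | evidence) = 0.029 / 0.5933 ≈ 0.049.

0.049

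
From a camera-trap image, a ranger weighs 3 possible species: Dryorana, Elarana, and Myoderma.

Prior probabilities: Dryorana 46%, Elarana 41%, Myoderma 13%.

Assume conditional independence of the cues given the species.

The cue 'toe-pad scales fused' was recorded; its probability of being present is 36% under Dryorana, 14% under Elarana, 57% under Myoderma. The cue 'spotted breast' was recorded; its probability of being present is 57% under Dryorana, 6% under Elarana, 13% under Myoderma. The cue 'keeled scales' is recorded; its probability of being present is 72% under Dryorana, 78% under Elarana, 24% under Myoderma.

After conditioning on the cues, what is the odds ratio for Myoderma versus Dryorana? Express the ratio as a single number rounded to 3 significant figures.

The normalizing constant cancels in an odds ratio, so compute prior × likelihood for the two hypotheses only:
  Myoderma: 0.13 × 0.57 × 0.13 × 0.24 = 0.0023119
  Dryorana: 0.46 × 0.36 × 0.57 × 0.72 = 0.067962
Odds(Myoderma : Dryorana) = 0.0023119 / 0.067962 ≈ 0.0340.

0.0340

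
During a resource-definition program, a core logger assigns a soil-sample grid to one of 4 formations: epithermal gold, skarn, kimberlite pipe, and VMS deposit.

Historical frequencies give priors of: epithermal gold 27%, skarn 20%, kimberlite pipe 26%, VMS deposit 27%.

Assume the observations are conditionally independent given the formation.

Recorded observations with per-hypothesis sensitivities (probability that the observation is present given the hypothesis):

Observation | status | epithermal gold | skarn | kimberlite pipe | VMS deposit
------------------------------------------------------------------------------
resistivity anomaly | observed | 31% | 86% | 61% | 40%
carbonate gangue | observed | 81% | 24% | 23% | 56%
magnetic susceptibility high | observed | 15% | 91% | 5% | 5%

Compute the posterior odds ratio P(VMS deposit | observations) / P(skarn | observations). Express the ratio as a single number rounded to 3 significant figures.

Posterior odds equal prior odds times the likelihood ratio; only the two competing hypotheses matter.
  VMS deposit: 0.27 × 0.40 × 0.56 × 0.05 = 0.003024
  skarn: 0.20 × 0.86 × 0.24 × 0.91 = 0.037565
Posterior odds = 0.003024 / 0.037565 ≈ 0.0805.

0.0805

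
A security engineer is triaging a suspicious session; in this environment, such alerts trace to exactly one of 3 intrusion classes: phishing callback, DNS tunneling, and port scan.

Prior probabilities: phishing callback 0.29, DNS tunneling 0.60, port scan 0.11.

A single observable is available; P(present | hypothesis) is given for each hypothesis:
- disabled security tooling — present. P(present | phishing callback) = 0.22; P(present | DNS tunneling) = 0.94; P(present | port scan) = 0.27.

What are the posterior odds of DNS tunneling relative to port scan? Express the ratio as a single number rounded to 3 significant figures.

Unnormalized posterior weight (prior times the observable likelihood) for each of the two hypotheses:
  DNS tunneling: 0.60 × 0.94 = 0.564
  port scan: 0.11 × 0.27 = 0.0297
Odds(DNS tunneling : port scan) = 0.564 / 0.0297 ≈ 19.0.

19.0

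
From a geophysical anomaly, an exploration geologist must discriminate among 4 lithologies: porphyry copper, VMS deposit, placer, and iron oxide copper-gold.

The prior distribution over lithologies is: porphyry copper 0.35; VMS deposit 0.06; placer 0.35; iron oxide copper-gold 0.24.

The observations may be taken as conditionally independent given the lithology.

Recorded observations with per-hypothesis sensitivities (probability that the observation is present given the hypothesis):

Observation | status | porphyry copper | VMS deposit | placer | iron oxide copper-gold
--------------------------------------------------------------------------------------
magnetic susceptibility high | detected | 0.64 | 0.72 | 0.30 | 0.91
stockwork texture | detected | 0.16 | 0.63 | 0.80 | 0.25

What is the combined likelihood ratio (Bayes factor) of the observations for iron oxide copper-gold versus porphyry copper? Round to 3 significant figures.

Take the product of per-observation likelihoods under each hypothesis, then divide.
  iron oxide copper-gold: 0.91 × 0.25 = 0.2275
  porphyry copper: 0.64 × 0.16 = 0.1024
Bayes factor = 0.2275 / 0.1024 ≈ 2.22

2.22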